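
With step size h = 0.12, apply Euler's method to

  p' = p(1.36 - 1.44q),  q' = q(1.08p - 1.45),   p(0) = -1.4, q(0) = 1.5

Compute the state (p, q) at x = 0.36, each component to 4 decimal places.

-1.3270, 0.4241

Euler on (p,q): p_{n+1} = p_n + h·p', q_{n+1} = q_n + h·q'.
0.000000: (-1.400000, 1.500000); f=(1.120000, -4.443000) → (-1.265600, 0.966840)
0.120000: (-1.265600, 0.966840); f=(0.040815, -2.723441) → (-1.260702, 0.640027)
0.240000: (-1.260702, 0.640027); f=(-0.552643, -1.799473) → (-1.327019, 0.424090)
(p(0.36), q(0.36)) ≈ (-1.3270, 0.4241)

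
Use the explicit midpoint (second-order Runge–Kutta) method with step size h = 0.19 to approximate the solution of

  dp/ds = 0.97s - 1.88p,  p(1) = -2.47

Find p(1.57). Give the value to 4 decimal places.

-0.4210

Midpoint: k1 = f(s_n, p_n); k2 = f(s_n + h/2, p_n + (h/2)·k1); p_{n+1} = p_n + h·k2.
s=1.000000, p=-2.470000:
  k1 = f(1.000000, -2.470000) = 5.613600
  k2 = f(1.095000, -1.936708) = 4.703161
  p ← -2.470000 + 0.19·4.703161 = -1.576399
s=1.190000, p=-1.576399:
  k1 = f(1.190000, -1.576399) = 4.117931
  k2 = f(1.285000, -1.185196) = 3.474618
  p ← -1.576399 + 0.19·3.474618 = -0.916222
s=1.380000, p=-0.916222:
  k1 = f(1.380000, -0.916222) = 3.061097
  k2 = f(1.475000, -0.625418) = 2.606535
  p ← -0.916222 + 0.19·2.606535 = -0.420980
p(1.57) ≈ -0.4210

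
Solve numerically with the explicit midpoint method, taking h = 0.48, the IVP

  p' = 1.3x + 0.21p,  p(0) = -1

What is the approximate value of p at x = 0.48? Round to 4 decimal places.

Midpoint: k1 = f(x_n, p_n); k2 = f(x_n + h/2, p_n + (h/2)·k1); p_{n+1} = p_n + h·k2.
x=0.000000, p=-1.000000:
  k1 = f(0.000000, -1.000000) = -0.210000
  k2 = f(0.240000, -1.050400) = 0.091416
  p ← -1.000000 + 0.48·0.091416 = -0.956120
p(0.48) ≈ -0.9561

-0.9561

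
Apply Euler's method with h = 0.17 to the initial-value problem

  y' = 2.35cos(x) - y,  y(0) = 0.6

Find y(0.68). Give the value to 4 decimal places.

Euler: y_{n+1} = y_n + h·f(x_n, y_n).
x=0.000000, y=0.600000: f=1.750000 → y ← 0.600000 + 0.17·1.750000 = 0.897500
x=0.170000, y=0.897500: f=1.418624 → y ← 0.897500 + 0.17·1.418624 = 1.138666
x=0.340000, y=1.138666: f=1.076807 → y ← 1.138666 + 0.17·1.076807 = 1.321723
x=0.510000, y=1.321723: f=0.729226 → y ← 1.321723 + 0.17·0.729226 = 1.445692
y(0.68) ≈ 1.4457

1.4457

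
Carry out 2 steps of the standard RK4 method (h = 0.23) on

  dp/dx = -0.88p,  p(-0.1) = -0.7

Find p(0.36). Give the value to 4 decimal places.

RK4: k1 = f(x_n, p_n); k2 = f(x_n + h/2, p_n + (h/2)·k1); k3 = f(x_n + h/2, p_n + (h/2)·k2); k4 = f(x_n + h, p_n + h·k3); p_{n+1} = p_n + (h/6)·(k1 + 2k2 + 2k3 + k4).
x=-0.100000, p=-0.700000:
  k1 = f(-0.100000, -0.700000) = 0.616000
  k2 = f(0.015000, -0.629160) = 0.553661
  k3 = f(0.015000, -0.636329) = 0.559970
  k4 = f(0.130000, -0.571207) = 0.502662
  p ← -0.700000 + (0.23/6)·(k1 + 2k2 + 2k3 + k4) = -0.571740
x=0.130000, p=-0.571740:
  k1 = f(0.130000, -0.571740) = 0.503131
  k2 = f(0.245000, -0.513880) = 0.452214
  k3 = f(0.245000, -0.519735) = 0.457367
  k4 = f(0.360000, -0.466545) = 0.410560
  p ← -0.571740 + (0.23/6)·(k1 + 2k2 + 2k3 + k4) = -0.466980
p(0.36) ≈ -0.4670

-0.4670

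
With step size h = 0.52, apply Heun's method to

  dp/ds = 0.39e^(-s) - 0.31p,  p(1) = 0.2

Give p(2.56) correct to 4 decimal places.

Heun: k1 = f(s_n, p_n); k2 = f(s_n + h, p_n + h·k1); p_{n+1} = p_n + (h/2)·(k1 + k2).
s=1.000000, p=0.200000:
  k1 = f(1.000000, 0.200000) = 0.081473
  k2 = f(1.520000, 0.242366) = 0.010164
  p ← 0.200000 + (0.52/2)·(0.081473 + 0.010164) = 0.223826
s=1.520000, p=0.223826:
  k1 = f(1.520000, 0.223826) = 0.015912
  k2 = f(2.040000, 0.232100) = -0.021240
  p ← 0.223826 + (0.52/2)·(0.015912 + (-0.021240)) = 0.222440
s=2.040000, p=0.222440:
  k1 = f(2.040000, 0.222440) = -0.018245
  k2 = f(2.560000, 0.212953) = -0.035867
  p ← 0.222440 + (0.52/2)·(-0.018245 + (-0.035867)) = 0.208371
p(2.56) ≈ 0.2084

0.2084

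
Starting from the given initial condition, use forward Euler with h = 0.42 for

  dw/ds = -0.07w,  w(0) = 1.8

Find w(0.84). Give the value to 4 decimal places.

1.6957

Euler: w_{n+1} = w_n + h·f(s_n, w_n).
s=0.000000, w=1.800000: f=-0.126000 → w ← 1.800000 + 0.42·(-0.126000) = 1.747080
s=0.420000, w=1.747080: f=-0.122296 → w ← 1.747080 + 0.42·(-0.122296) = 1.695716
w(0.84) ≈ 1.6957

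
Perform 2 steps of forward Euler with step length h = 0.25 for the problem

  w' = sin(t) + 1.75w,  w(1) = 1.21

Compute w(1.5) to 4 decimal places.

Euler: w_{n+1} = w_n + h·f(t_n, w_n).
t=1.000000, w=1.210000: f=2.958971 → w ← 1.210000 + 0.25·2.958971 = 1.949743
t=1.250000, w=1.949743: f=4.361034 → w ← 1.949743 + 0.25·4.361034 = 3.040001
w(1.5) ≈ 3.0400

3.0400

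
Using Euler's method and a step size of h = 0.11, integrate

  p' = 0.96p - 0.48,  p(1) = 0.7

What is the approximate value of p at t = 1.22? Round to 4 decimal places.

0.7445

Euler: p_{n+1} = p_n + h·f(t_n, p_n).
t=1.000000, p=0.700000: f=0.192000 → p ← 0.700000 + 0.11·0.192000 = 0.721120
t=1.110000, p=0.721120: f=0.212275 → p ← 0.721120 + 0.11·0.212275 = 0.744470
p(1.22) ≈ 0.7445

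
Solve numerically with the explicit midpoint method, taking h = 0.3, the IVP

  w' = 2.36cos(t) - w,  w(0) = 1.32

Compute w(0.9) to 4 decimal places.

1.7052

Midpoint: k1 = f(t_n, w_n); k2 = f(t_n + h/2, w_n + (h/2)·k1); w_{n+1} = w_n + h·k2.
t=0.000000, w=1.320000:
  k1 = f(0.000000, 1.320000) = 1.040000
  k2 = f(0.150000, 1.476000) = 0.857500
  w ← 1.320000 + 0.3·0.857500 = 1.577250
t=0.300000, w=1.577250:
  k1 = f(0.300000, 1.577250) = 0.677344
  k2 = f(0.450000, 1.678852) = 0.446204
  w ← 1.577250 + 0.3·0.446204 = 1.711111
t=0.600000, w=1.711111:
  k1 = f(0.600000, 1.711111) = 0.236681
  k2 = f(0.750000, 1.746613) = -0.019827
  w ← 1.711111 + 0.3·(-0.019827) = 1.705163
w(0.9) ≈ 1.7052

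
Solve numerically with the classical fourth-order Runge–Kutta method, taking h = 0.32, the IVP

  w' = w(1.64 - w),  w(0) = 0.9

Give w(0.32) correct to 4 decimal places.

RK4: k1 = f(t_n, w_n); k2 = f(t_n + h/2, w_n + (h/2)·k1); k3 = f(t_n + h/2, w_n + (h/2)·k2); k4 = f(t_n + h, w_n + h·k3); w_{n+1} = w_n + (h/6)·(k1 + 2k2 + 2k3 + k4).
t=0.000000, w=0.900000:
  k1 = f(0.000000, 0.900000) = 0.666000
  k2 = f(0.160000, 1.006560) = 0.637595
  k3 = f(0.160000, 1.002015) = 0.639270
  k4 = f(0.320000, 1.104567) = 0.591422
  w ← 0.900000 + (0.32/6)·(k1 + 2k2 + 2k3 + k4) = 1.103262
w(0.32) ≈ 1.1033

1.1033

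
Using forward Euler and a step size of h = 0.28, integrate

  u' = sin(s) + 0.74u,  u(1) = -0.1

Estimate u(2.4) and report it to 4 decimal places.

Euler: u_{n+1} = u_n + h·f(s_n, u_n).
s=1.000000, u=-0.100000: f=0.767471 → u ← -0.100000 + 0.28·0.767471 = 0.114892
s=1.280000, u=0.114892: f=1.043036 → u ← 0.114892 + 0.28·1.043036 = 0.406942
s=1.560000, u=0.406942: f=1.301079 → u ← 0.406942 + 0.28·1.301079 = 0.771244
s=1.840000, u=0.771244: f=1.534704 → u ← 0.771244 + 0.28·1.534704 = 1.200961
s=2.120000, u=1.200961: f=1.741652 → u ← 1.200961 + 0.28·1.741652 = 1.688623
u(2.4) ≈ 1.6886

1.6886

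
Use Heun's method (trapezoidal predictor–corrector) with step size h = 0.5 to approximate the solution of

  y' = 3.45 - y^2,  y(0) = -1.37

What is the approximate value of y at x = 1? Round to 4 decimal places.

Heun: k1 = f(x_n, y_n); k2 = f(x_n + h, y_n + h·k1); y_{n+1} = y_n + (h/2)·(k1 + k2).
x=0.000000, y=-1.370000:
  k1 = f(0.000000, -1.370000) = 1.573100
  k2 = f(0.500000, -0.583450) = 3.109586
  y ← -1.370000 + (0.5/2)·(1.573100 + 3.109586) = -0.199328
x=0.500000, y=-0.199328:
  k1 = f(0.500000, -0.199328) = 3.410268
  k2 = f(1.000000, 1.505806) = 1.182549
  y ← -0.199328 + (0.5/2)·(3.410268 + 1.182549) = 0.948876
y(1) ≈ 0.9489

0.9489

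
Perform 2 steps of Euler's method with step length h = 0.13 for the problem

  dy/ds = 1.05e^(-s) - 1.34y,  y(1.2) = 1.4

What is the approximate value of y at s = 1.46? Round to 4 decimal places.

1.0248

Euler: y_{n+1} = y_n + h·f(s_n, y_n).
s=1.200000, y=1.400000: f=-1.559746 → y ← 1.400000 + 0.13·(-1.559746) = 1.197233
s=1.330000, y=1.197233: f=-1.326591 → y ← 1.197233 + 0.13·(-1.326591) = 1.024776
y(1.46) ≈ 1.0248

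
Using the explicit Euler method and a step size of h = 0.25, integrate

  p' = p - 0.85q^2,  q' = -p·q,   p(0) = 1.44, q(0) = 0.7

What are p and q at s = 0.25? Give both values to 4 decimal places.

1.6959, 0.4480

Euler on (p,q): p_{n+1} = p_n + h·p', q_{n+1} = q_n + h·q'.
0.000000: (1.440000, 0.700000); f=(1.023500, -1.008000) → (1.695875, 0.448000)
(p(0.25), q(0.25)) ≈ (1.6959, 0.4480)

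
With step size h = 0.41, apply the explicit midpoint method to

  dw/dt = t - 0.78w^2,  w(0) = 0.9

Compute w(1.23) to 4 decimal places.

1.0115

Midpoint: k1 = f(t_n, w_n); k2 = f(t_n + h/2, w_n + (h/2)·k1); w_{n+1} = w_n + h·k2.
t=0.000000, w=0.900000:
  k1 = f(0.000000, 0.900000) = -0.631800
  k2 = f(0.205000, 0.770481) = -0.258040
  w ← 0.900000 + 0.41·(-0.258040) = 0.794204
t=0.410000, w=0.794204:
  k1 = f(0.410000, 0.794204) = -0.081992
  k2 = f(0.615000, 0.777395) = 0.143612
  w ← 0.794204 + 0.41·0.143612 = 0.853085
t=0.820000, w=0.853085:
  k1 = f(0.820000, 0.853085) = 0.252352
  k2 = f(1.025000, 0.904817) = 0.386419
  w ← 0.853085 + 0.41·0.386419 = 1.011516
w(1.23) ≈ 1.0115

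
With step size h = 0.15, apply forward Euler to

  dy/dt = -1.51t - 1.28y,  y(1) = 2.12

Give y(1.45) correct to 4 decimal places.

0.4655

Euler: y_{n+1} = y_n + h·f(t_n, y_n).
t=1.000000, y=2.120000: f=-4.223600 → y ← 2.120000 + 0.15·(-4.223600) = 1.486460
t=1.150000, y=1.486460: f=-3.639169 → y ← 1.486460 + 0.15·(-3.639169) = 0.940585
t=1.300000, y=0.940585: f=-3.166948 → y ← 0.940585 + 0.15·(-3.166948) = 0.465542
y(1.45) ≈ 0.4655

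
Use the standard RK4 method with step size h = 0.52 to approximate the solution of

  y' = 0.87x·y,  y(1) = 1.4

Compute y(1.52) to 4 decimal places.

RK4: k1 = f(x_n, y_n); k2 = f(x_n + h/2, y_n + (h/2)·k1); k3 = f(x_n + h/2, y_n + (h/2)·k2); k4 = f(x_n + h, y_n + h·k3); y_{n+1} = y_n + (h/6)·(k1 + 2k2 + 2k3 + k4).
x=1.000000, y=1.400000:
  k1 = f(1.000000, 1.400000) = 1.218000
  k2 = f(1.260000, 1.716680) = 1.881825
  k3 = f(1.260000, 1.889274) = 2.071023
  k4 = f(1.520000, 2.476932) = 3.275495
  y ← 1.400000 + (0.52/6)·(k1 + 2k2 + 2k3 + k4) = 2.474596
y(1.52) ≈ 2.4746

2.4746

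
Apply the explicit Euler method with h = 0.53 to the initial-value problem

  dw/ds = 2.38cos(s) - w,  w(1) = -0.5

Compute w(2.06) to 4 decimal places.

Euler: w_{n+1} = w_n + h·f(s_n, w_n).
s=1.000000, w=-0.500000: f=1.785919 → w ← -0.500000 + 0.53·1.785919 = 0.446537
s=1.530000, w=0.446537: f=-0.349469 → w ← 0.446537 + 0.53·(-0.349469) = 0.261319
w(2.06) ≈ 0.2613

0.2613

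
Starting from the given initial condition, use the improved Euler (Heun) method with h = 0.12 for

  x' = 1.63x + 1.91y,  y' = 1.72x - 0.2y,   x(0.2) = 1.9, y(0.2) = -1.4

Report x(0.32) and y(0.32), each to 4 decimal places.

Heun on (x,y): k1 = f(t_n, state_n); k2 = f(t_n + h, state_n + h·k1); state_{n+1} = state_n + (h/2)·(k1 + k2).
0.200000: (1.900000, -1.400000)
  k1 = (0.423000, 3.548000)
  predictor → (1.950760, -0.974240)
  k2 = (1.318940, 3.550155)
  → (2.004516, -0.974111)
(x(0.32), y(0.32)) ≈ (2.0045, -0.9741)

2.0045, -0.9741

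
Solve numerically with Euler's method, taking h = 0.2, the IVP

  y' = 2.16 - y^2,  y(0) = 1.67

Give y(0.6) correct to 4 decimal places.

1.4817

Euler: y_{n+1} = y_n + h·f(x_n, y_n).
x=0.000000, y=1.670000: f=-0.628900 → y ← 1.670000 + 0.2·(-0.628900) = 1.544220
x=0.200000, y=1.544220: f=-0.224615 → y ← 1.544220 + 0.2·(-0.224615) = 1.499297
x=0.400000, y=1.499297: f=-0.087891 → y ← 1.499297 + 0.2·(-0.087891) = 1.481719
y(0.6) ≈ 1.4817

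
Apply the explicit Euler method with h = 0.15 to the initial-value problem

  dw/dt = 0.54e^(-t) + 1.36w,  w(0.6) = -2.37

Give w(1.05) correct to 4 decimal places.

-3.9930

Euler: w_{n+1} = w_n + h·f(t_n, w_n).
t=0.600000, w=-2.370000: f=-2.926842 → w ← -2.370000 + 0.15·(-2.926842) = -2.809026
t=0.750000, w=-2.809026: f=-3.565198 → w ← -2.809026 + 0.15·(-3.565198) = -3.343806
t=0.900000, w=-3.343806: f=-4.328028 → w ← -3.343806 + 0.15·(-4.328028) = -3.993010
w(1.05) ≈ -3.9930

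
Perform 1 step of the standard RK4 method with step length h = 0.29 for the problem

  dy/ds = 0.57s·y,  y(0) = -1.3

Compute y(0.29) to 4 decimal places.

-1.3315

RK4: k1 = f(s_n, y_n); k2 = f(s_n + h/2, y_n + (h/2)·k1); k3 = f(s_n + h/2, y_n + (h/2)·k2); k4 = f(s_n + h, y_n + h·k3); y_{n+1} = y_n + (h/6)·(k1 + 2k2 + 2k3 + k4).
s=0.000000, y=-1.300000:
  k1 = f(0.000000, -1.300000) = 0.000000
  k2 = f(0.145000, -1.300000) = -0.107445
  k3 = f(0.145000, -1.315580) = -0.108733
  k4 = f(0.290000, -1.331532) = -0.220102
  y ← -1.300000 + (0.29/6)·(k1 + 2k2 + 2k3 + k4) = -1.331535
y(0.29) ≈ -1.3315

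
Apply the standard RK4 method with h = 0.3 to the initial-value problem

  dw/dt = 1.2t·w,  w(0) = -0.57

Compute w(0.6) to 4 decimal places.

RK4: k1 = f(t_n, w_n); k2 = f(t_n + h/2, w_n + (h/2)·k1); k3 = f(t_n + h/2, w_n + (h/2)·k2); k4 = f(t_n + h, w_n + h·k3); w_{n+1} = w_n + (h/6)·(k1 + 2k2 + 2k3 + k4).
t=0.000000, w=-0.570000:
  k1 = f(0.000000, -0.570000) = 0.000000
  k2 = f(0.150000, -0.570000) = -0.102600
  k3 = f(0.150000, -0.585390) = -0.105370
  k4 = f(0.300000, -0.601611) = -0.216580
  w ← -0.570000 + (0.3/6)·(k1 + 2k2 + 2k3 + k4) = -0.601626
t=0.300000, w=-0.601626:
  k1 = f(0.300000, -0.601626) = -0.216585
  k2 = f(0.450000, -0.634114) = -0.342421
  k3 = f(0.450000, -0.652989) = -0.352614
  k4 = f(0.600000, -0.707410) = -0.509335
  w ← -0.601626 + (0.3/6)·(k1 + 2k2 + 2k3 + k4) = -0.707426
w(0.6) ≈ -0.7074

-0.7074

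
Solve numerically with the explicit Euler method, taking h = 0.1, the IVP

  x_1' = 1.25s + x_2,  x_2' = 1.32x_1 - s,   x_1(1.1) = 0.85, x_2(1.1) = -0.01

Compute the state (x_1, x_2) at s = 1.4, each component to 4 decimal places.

1.2985, 0.0223

Euler on (x_1,x_2): x_1_{n+1} = x_1_n + h·x_1', x_2_{n+1} = x_2_n + h·x_2'.
1.100000: (0.850000, -0.010000); f=(1.365000, 0.022000) → (0.986500, -0.007800)
1.200000: (0.986500, -0.007800); f=(1.492200, 0.102180) → (1.135720, 0.002418)
1.300000: (1.135720, 0.002418); f=(1.627418, 0.199150) → (1.298462, 0.022333)
(x_1(1.4), x_2(1.4)) ≈ (1.2985, 0.0223)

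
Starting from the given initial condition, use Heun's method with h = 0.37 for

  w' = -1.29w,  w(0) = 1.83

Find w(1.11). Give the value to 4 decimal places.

0.4721

Heun: k1 = f(x_n, w_n); k2 = f(x_n + h, w_n + h·k1); w_{n+1} = w_n + (h/2)·(k1 + k2).
x=0.000000, w=1.830000:
  k1 = f(0.000000, 1.830000) = -2.360700
  k2 = f(0.370000, 0.956541) = -1.233938
  w ← 1.830000 + (0.37/2)·(-2.360700 + (-1.233938)) = 1.164992
x=0.370000, w=1.164992:
  k1 = f(0.370000, 1.164992) = -1.502840
  k2 = f(0.740000, 0.608941) = -0.785534
  w ← 1.164992 + (0.37/2)·(-1.502840 + (-0.785534)) = 0.741643
x=0.740000, w=0.741643:
  k1 = f(0.740000, 0.741643) = -0.956719
  k2 = f(1.110000, 0.387657) = -0.500077
  w ← 0.741643 + (0.37/2)·(-0.956719 + (-0.500077)) = 0.472135
w(1.11) ≈ 0.4721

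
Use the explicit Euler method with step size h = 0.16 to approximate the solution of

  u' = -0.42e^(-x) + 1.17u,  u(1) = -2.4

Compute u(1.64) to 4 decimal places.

-4.8753

Euler: u_{n+1} = u_n + h·f(x_n, u_n).
x=1.000000, u=-2.400000: f=-2.962509 → u ← -2.400000 + 0.16·(-2.962509) = -2.874001
x=1.160000, u=-2.874001: f=-3.494246 → u ← -2.874001 + 0.16·(-3.494246) = -3.433081
x=1.320000, u=-3.433081: f=-4.128901 → u ← -3.433081 + 0.16·(-4.128901) = -4.093705
x=1.480000, u=-4.093705: f=-4.885243 → u ← -4.093705 + 0.16·(-4.885243) = -4.875344
u(1.64) ≈ -4.8753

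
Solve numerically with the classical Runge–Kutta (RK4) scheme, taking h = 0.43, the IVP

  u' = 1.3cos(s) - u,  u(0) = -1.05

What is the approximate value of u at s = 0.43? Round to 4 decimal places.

-0.2444

RK4: k1 = f(s_n, u_n); k2 = f(s_n + h/2, u_n + (h/2)·k1); k3 = f(s_n + h/2, u_n + (h/2)·k2); k4 = f(s_n + h, u_n + h·k3); u_{n+1} = u_n + (h/6)·(k1 + 2k2 + 2k3 + k4).
s=0.000000, u=-1.050000:
  k1 = f(0.000000, -1.050000) = 2.350000
  k2 = f(0.215000, -0.544750) = 1.814819
  k3 = f(0.215000, -0.659814) = 1.929883
  k4 = f(0.430000, -0.220150) = 1.401806
  u ← -1.050000 + (0.43/6)·(k1 + 2k2 + 2k3 + k4) = -0.244380
u(0.43) ≈ -0.2444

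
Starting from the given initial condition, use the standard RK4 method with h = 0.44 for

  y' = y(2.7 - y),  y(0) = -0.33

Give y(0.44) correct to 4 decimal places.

-1.4574

RK4: k1 = f(t_n, y_n); k2 = f(t_n + h/2, y_n + (h/2)·k1); k3 = f(t_n + h/2, y_n + (h/2)·k2); k4 = f(t_n + h, y_n + h·k3); y_{n+1} = y_n + (h/6)·(k1 + 2k2 + 2k3 + k4).
t=0.000000, y=-0.330000:
  k1 = f(0.000000, -0.330000) = -0.999900
  k2 = f(0.220000, -0.549978) = -1.787416
  k3 = f(0.220000, -0.723232) = -2.475789
  k4 = f(0.440000, -1.419347) = -5.846784
  y ← -0.330000 + (0.44/6)·(k1 + 2k2 + 2k3 + k4) = -1.457360
y(0.44) ≈ -1.4574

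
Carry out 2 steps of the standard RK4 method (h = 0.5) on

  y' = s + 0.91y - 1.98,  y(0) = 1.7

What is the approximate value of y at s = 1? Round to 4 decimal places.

RK4: k1 = f(s_n, y_n); k2 = f(s_n + h/2, y_n + (h/2)·k1); k3 = f(s_n + h/2, y_n + (h/2)·k2); k4 = f(s_n + h, y_n + h·k3); y_{n+1} = y_n + (h/6)·(k1 + 2k2 + 2k3 + k4).
s=0.000000, y=1.700000:
  k1 = f(0.000000, 1.700000) = -0.433000
  k2 = f(0.250000, 1.591750) = -0.281508
  k3 = f(0.250000, 1.629623) = -0.247043
  k4 = f(0.500000, 1.576479) = -0.045405
  y ← 1.700000 + (0.5/6)·(k1 + 2k2 + 2k3 + k4) = 1.572041
s=0.500000, y=1.572041:
  k1 = f(0.500000, 1.572041) = -0.049442
  k2 = f(0.750000, 1.559681) = 0.189309
  k3 = f(0.750000, 1.619369) = 0.243625
  k4 = f(1.000000, 1.693854) = 0.561407
  y ← 1.572041 + (0.5/6)·(k1 + 2k2 + 2k3 + k4) = 1.686861
y(1) ≈ 1.6869

1.6869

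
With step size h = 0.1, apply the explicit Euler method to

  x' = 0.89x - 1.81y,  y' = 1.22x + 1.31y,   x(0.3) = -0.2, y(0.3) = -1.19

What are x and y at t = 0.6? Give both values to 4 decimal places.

0.5478, -1.7232

Euler on (x,y): x_{n+1} = x_n + h·x', y_{n+1} = y_n + h·y'.
0.300000: (-0.200000, -1.190000); f=(1.975900, -1.802900) → (-0.002410, -1.370290)
0.400000: (-0.002410, -1.370290); f=(2.478080, -1.798020) → (0.245398, -1.550092)
0.500000: (0.245398, -1.550092); f=(3.024071, -1.731235) → (0.547805, -1.723216)
(x(0.6), y(0.6)) ≈ (0.5478, -1.7232)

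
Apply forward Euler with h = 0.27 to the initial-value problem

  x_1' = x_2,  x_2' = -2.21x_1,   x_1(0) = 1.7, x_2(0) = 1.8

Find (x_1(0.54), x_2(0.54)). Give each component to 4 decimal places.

Euler on (x_1,x_2): x_1_{n+1} = x_1_n + h·x_1', x_2_{n+1} = x_2_n + h·x_2'.
0.000000: (1.700000, 1.800000); f=(1.800000, -3.757000) → (2.186000, 0.785610)
0.270000: (2.186000, 0.785610); f=(0.785610, -4.831060) → (2.398115, -0.518776)
(x_1(0.54), x_2(0.54)) ≈ (2.3981, -0.5188)

2.3981, -0.5188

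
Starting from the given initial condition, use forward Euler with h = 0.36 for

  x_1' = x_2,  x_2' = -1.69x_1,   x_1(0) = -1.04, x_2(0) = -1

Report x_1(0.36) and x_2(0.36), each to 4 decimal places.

Euler on (x_1,x_2): x_1_{n+1} = x_1_n + h·x_1', x_2_{n+1} = x_2_n + h·x_2'.
0.000000: (-1.040000, -1.000000); f=(-1.000000, 1.757600) → (-1.400000, -0.367264)
(x_1(0.36), x_2(0.36)) ≈ (-1.4000, -0.3673)

-1.4000, -0.3673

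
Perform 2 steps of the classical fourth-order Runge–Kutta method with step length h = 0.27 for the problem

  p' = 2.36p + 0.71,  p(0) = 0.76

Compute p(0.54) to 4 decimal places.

RK4: k1 = f(t_n, p_n); k2 = f(t_n + h/2, p_n + (h/2)·k1); k3 = f(t_n + h/2, p_n + (h/2)·k2); k4 = f(t_n + h, p_n + h·k3); p_{n+1} = p_n + (h/6)·(k1 + 2k2 + 2k3 + k4).
t=0.000000, p=0.760000:
  k1 = f(0.000000, 0.760000) = 2.503600
  k2 = f(0.135000, 1.097986) = 3.301247
  k3 = f(0.135000, 1.205668) = 3.555377
  k4 = f(0.270000, 1.719952) = 4.769086
  p ← 0.760000 + (0.27/6)·(k1 + 2k2 + 2k3 + k4) = 1.704367
t=0.270000, p=1.704367:
  k1 = f(0.270000, 1.704367) = 4.732306
  k2 = f(0.405000, 2.343228) = 6.240019
  k3 = f(0.405000, 2.546770) = 6.720376
  k4 = f(0.540000, 3.518869) = 9.014530
  p ← 1.704367 + (0.27/6)·(k1 + 2k2 + 2k3 + k4) = 3.489410
p(0.54) ≈ 3.4894

3.4894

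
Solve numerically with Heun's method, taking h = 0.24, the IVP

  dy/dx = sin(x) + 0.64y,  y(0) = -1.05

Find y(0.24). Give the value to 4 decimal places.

-1.1951

Heun: k1 = f(x_n, y_n); k2 = f(x_n + h, y_n + h·k1); y_{n+1} = y_n + (h/2)·(k1 + k2).
x=0.000000, y=-1.050000:
  k1 = f(0.000000, -1.050000) = -0.672000
  k2 = f(0.240000, -1.211280) = -0.537517
  y ← -1.050000 + (0.24/2)·(-0.672000 + (-0.537517)) = -1.195142
y(0.24) ≈ -1.1951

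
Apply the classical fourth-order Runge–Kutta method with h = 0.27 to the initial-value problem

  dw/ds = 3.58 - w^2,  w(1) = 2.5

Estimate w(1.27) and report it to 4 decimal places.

RK4: k1 = f(s_n, w_n); k2 = f(s_n + h/2, w_n + (h/2)·k1); k3 = f(s_n + h/2, w_n + (h/2)·k2); k4 = f(s_n + h, w_n + h·k3); w_{n+1} = w_n + (h/6)·(k1 + 2k2 + 2k3 + k4).
s=1.000000, w=2.500000:
  k1 = f(1.000000, 2.500000) = -2.670000
  k2 = f(1.135000, 2.139550) = -0.997674
  k3 = f(1.135000, 2.365314) = -2.014710
  k4 = f(1.270000, 1.956028) = -0.246046
  w ← 2.500000 + (0.27/6)·(k1 + 2k2 + 2k3 + k4) = 2.097663
w(1.27) ≈ 2.0977

2.0977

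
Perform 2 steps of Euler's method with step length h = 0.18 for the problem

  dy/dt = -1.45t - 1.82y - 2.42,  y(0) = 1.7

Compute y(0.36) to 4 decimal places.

Euler: y_{n+1} = y_n + h·f(t_n, y_n).
t=0.000000, y=1.700000: f=-5.514000 → y ← 1.700000 + 0.18·(-5.514000) = 0.707480
t=0.180000, y=0.707480: f=-3.968614 → y ← 0.707480 + 0.18·(-3.968614) = -0.006870
y(0.36) ≈ -0.0069

-0.0069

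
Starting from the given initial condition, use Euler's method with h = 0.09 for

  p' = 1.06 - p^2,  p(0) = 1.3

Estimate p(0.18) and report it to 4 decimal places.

1.1996

Euler: p_{n+1} = p_n + h·f(x_n, p_n).
x=0.000000, p=1.300000: f=-0.630000 → p ← 1.300000 + 0.09·(-0.630000) = 1.243300
x=0.090000, p=1.243300: f=-0.485795 → p ← 1.243300 + 0.09·(-0.485795) = 1.199578
p(0.18) ≈ 1.1996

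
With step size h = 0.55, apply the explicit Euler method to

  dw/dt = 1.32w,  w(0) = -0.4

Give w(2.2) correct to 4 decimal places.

Euler: w_{n+1} = w_n + h·f(t_n, w_n).
t=0.000000, w=-0.400000: f=-0.528000 → w ← -0.400000 + 0.55·(-0.528000) = -0.690400
t=0.550000, w=-0.690400: f=-0.911328 → w ← -0.690400 + 0.55·(-0.911328) = -1.191630
t=1.100000, w=-1.191630: f=-1.572952 → w ← -1.191630 + 0.55·(-1.572952) = -2.056754
t=1.650000, w=-2.056754: f=-2.714915 → w ← -2.056754 + 0.55·(-2.714915) = -3.549958
w(2.2) ≈ -3.5500

-3.5500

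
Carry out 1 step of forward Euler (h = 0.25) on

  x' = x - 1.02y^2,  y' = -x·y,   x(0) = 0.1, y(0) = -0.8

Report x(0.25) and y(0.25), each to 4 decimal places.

-0.0382, -0.7800

Euler on (x,y): x_{n+1} = x_n + h·x', y_{n+1} = y_n + h·y'.
0.000000: (0.100000, -0.800000); f=(-0.552800, 0.080000) → (-0.038200, -0.780000)
(x(0.25), y(0.25)) ≈ (-0.0382, -0.7800)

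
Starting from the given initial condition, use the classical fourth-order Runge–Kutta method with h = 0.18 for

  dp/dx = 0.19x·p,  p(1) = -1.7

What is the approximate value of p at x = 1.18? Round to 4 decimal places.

-1.7646

RK4: k1 = f(x_n, p_n); k2 = f(x_n + h/2, p_n + (h/2)·k1); k3 = f(x_n + h/2, p_n + (h/2)·k2); k4 = f(x_n + h, p_n + h·k3); p_{n+1} = p_n + (h/6)·(k1 + 2k2 + 2k3 + k4).
x=1.000000, p=-1.700000:
  k1 = f(1.000000, -1.700000) = -0.323000
  k2 = f(1.090000, -1.729070) = -0.358090
  k3 = f(1.090000, -1.732228) = -0.358744
  k4 = f(1.180000, -1.764574) = -0.395617
  p ← -1.700000 + (0.18/6)·(k1 + 2k2 + 2k3 + k4) = -1.764569
p(1.18) ≈ -1.7646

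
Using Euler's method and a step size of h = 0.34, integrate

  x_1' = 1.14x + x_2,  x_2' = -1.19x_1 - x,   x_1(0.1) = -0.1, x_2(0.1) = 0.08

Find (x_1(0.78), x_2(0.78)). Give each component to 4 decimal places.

Euler on (x_1,x_2): x_1_{n+1} = x_1_n + h·x_1', x_2_{n+1} = x_2_n + h·x_2'.
0.100000: (-0.100000, 0.080000); f=(0.194000, 0.019000) → (-0.034040, 0.086460)
0.440000: (-0.034040, 0.086460); f=(0.588060, -0.399492) → (0.165900, -0.049367)
(x_1(0.78), x_2(0.78)) ≈ (0.1659, -0.0494)

0.1659, -0.0494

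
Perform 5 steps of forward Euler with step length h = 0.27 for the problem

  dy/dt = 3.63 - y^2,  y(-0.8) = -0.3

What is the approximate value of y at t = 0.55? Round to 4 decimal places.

Euler: y_{n+1} = y_n + h·f(t_n, y_n).
t=-0.800000, y=-0.300000: f=3.540000 → y ← -0.300000 + 0.27·3.540000 = 0.655800
t=-0.530000, y=0.655800: f=3.199926 → y ← 0.655800 + 0.27·3.199926 = 1.519780
t=-0.260000, y=1.519780: f=1.320268 → y ← 1.519780 + 0.27·1.320268 = 1.876253
t=0.010000, y=1.876253: f=0.109676 → y ← 1.876253 + 0.27·0.109676 = 1.905865
t=0.280000, y=1.905865: f=-0.002322 → y ← 1.905865 + 0.27·(-0.002322) = 1.905238
y(0.55) ≈ 1.9052

1.9052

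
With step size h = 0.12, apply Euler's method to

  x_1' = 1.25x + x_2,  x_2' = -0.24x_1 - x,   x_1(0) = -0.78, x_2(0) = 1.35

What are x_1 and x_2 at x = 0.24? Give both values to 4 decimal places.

Euler on (x_1,x_2): x_1_{n+1} = x_1_n + h·x_1', x_2_{n+1} = x_2_n + h·x_2'.
0.000000: (-0.780000, 1.350000); f=(1.350000, 0.187200) → (-0.618000, 1.372464)
0.120000: (-0.618000, 1.372464); f=(1.522464, 0.028320) → (-0.435304, 1.375862)
(x_1(0.24), x_2(0.24)) ≈ (-0.4353, 1.3759)

-0.4353, 1.3759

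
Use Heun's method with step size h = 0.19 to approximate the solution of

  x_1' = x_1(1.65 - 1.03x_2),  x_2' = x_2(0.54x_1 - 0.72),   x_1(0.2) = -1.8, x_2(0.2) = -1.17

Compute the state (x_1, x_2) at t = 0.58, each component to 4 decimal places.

-4.5064, -0.5031

Heun on (x_1,x_2): k1 = f(t_n, state_n); k2 = f(t_n + h, state_n + h·k1); state_{n+1} = state_n + (h/2)·(k1 + k2).
0.200000: (-1.800000, -1.170000)
  k1 = (-5.139180, 1.979640)
  predictor → (-2.776444, -0.793868)
  k2 = (-6.851388, 1.761816)
  → (-2.939104, -0.814562)
0.390000: (-2.939104, -0.814562)
  k1 = (-7.315425, 1.879288)
  predictor → (-4.329035, -0.457497)
  k2 = (-9.182843, 1.398878)
  → (-4.506439, -0.503136)
(x_1(0.58), x_2(0.58)) ≈ (-4.5064, -0.5031)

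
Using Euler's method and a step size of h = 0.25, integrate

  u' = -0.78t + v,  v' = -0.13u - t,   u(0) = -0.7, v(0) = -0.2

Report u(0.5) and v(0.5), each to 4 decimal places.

-0.8431, -0.2154

Euler on (u,v): u_{n+1} = u_n + h·u', v_{n+1} = v_n + h·v'.
0.000000: (-0.700000, -0.200000); f=(-0.200000, 0.091000) → (-0.750000, -0.177250)
0.250000: (-0.750000, -0.177250); f=(-0.372250, -0.152500) → (-0.843063, -0.215375)
(u(0.5), v(0.5)) ≈ (-0.8431, -0.2154)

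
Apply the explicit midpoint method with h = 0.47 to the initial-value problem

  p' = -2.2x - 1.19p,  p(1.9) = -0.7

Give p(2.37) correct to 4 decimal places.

-2.0762

Midpoint: k1 = f(x_n, p_n); k2 = f(x_n + h/2, p_n + (h/2)·k1); p_{n+1} = p_n + h·k2.
x=1.900000, p=-0.700000:
  k1 = f(1.900000, -0.700000) = -3.347000
  k2 = f(2.135000, -1.486545) = -2.928011
  p ← -0.700000 + 0.47·(-2.928011) = -2.076165
p(2.37) ≈ -2.0762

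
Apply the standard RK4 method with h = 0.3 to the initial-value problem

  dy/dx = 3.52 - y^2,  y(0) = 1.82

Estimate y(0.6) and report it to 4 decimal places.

1.8697

RK4: k1 = f(x_n, y_n); k2 = f(x_n + h/2, y_n + (h/2)·k1); k3 = f(x_n + h/2, y_n + (h/2)·k2); k4 = f(x_n + h, y_n + h·k3); y_{n+1} = y_n + (h/6)·(k1 + 2k2 + 2k3 + k4).
x=0.000000, y=1.820000:
  k1 = f(0.000000, 1.820000) = 0.207600
  k2 = f(0.150000, 1.851140) = 0.093281
  k3 = f(0.150000, 1.833992) = 0.156473
  k4 = f(0.300000, 1.866942) = 0.034528
  y ← 1.820000 + (0.3/6)·(k1 + 2k2 + 2k3 + k4) = 1.857082
x=0.300000, y=1.857082:
  k1 = f(0.300000, 1.857082) = 0.071247
  k2 = f(0.450000, 1.867769) = 0.031439
  k3 = f(0.450000, 1.861798) = 0.053709
  k4 = f(0.600000, 1.873195) = 0.011142
  y ← 1.857082 + (0.3/6)·(k1 + 2k2 + 2k3 + k4) = 1.869716
y(0.6) ≈ 1.8697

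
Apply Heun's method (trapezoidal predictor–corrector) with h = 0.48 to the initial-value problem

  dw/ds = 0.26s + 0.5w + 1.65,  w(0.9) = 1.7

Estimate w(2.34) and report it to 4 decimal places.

7.7363

Heun: k1 = f(s_n, w_n); k2 = f(s_n + h, w_n + h·k1); w_{n+1} = w_n + (h/2)·(k1 + k2).
s=0.900000, w=1.700000:
  k1 = f(0.900000, 1.700000) = 2.734000
  k2 = f(1.380000, 3.012320) = 3.514960
  w ← 1.700000 + (0.48/2)·(2.734000 + 3.514960) = 3.199750
s=1.380000, w=3.199750:
  k1 = f(1.380000, 3.199750) = 3.608675
  k2 = f(1.860000, 4.931914) = 4.599557
  w ← 3.199750 + (0.48/2)·(3.608675 + 4.599557) = 5.169726
s=1.860000, w=5.169726:
  k1 = f(1.860000, 5.169726) = 4.718463
  k2 = f(2.340000, 7.434588) = 5.975694
  w ← 5.169726 + (0.48/2)·(4.718463 + 5.975694) = 7.736324
w(2.34) ≈ 7.7363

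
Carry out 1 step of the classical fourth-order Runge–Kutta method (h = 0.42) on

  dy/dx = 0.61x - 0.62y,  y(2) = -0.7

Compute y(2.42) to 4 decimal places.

RK4: k1 = f(x_n, y_n); k2 = f(x_n + h/2, y_n + (h/2)·k1); k3 = f(x_n + h/2, y_n + (h/2)·k2); k4 = f(x_n + h, y_n + h·k3); y_{n+1} = y_n + (h/6)·(k1 + 2k2 + 2k3 + k4).
x=2.000000, y=-0.700000:
  k1 = f(2.000000, -0.700000) = 1.654000
  k2 = f(2.210000, -0.352660) = 1.566749
  k3 = f(2.210000, -0.370983) = 1.578109
  k4 = f(2.420000, -0.037194) = 1.499260
  y ← -0.700000 + (0.42/6)·(k1 + 2k2 + 2k3 + k4) = -0.038992
y(2.42) ≈ -0.0390

-0.0390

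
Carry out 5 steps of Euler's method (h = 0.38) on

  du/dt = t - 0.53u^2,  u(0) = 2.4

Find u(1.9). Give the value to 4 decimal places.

Euler: u_{n+1} = u_n + h·f(t_n, u_n).
t=0.000000, u=2.400000: f=-3.052800 → u ← 2.400000 + 0.38·(-3.052800) = 1.239936
t=0.380000, u=1.239936: f=-0.434844 → u ← 1.239936 + 0.38·(-0.434844) = 1.074695
t=0.760000, u=1.074695: f=0.147866 → u ← 1.074695 + 0.38·0.147866 = 1.130884
t=1.140000, u=1.130884: f=0.462183 → u ← 1.130884 + 0.38·0.462183 = 1.306514
t=1.520000, u=1.306514: f=0.615301 → u ← 1.306514 + 0.38·0.615301 = 1.540328
u(1.9) ≈ 1.5403

1.5403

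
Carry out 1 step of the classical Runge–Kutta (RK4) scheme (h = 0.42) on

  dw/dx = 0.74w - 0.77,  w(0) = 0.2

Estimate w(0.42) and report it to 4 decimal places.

RK4: k1 = f(x_n, w_n); k2 = f(x_n + h/2, w_n + (h/2)·k1); k3 = f(x_n + h/2, w_n + (h/2)·k2); k4 = f(x_n + h, w_n + h·k3); w_{n+1} = w_n + (h/6)·(k1 + 2k2 + 2k3 + k4).
x=0.000000, w=0.200000:
  k1 = f(0.000000, 0.200000) = -0.622000
  k2 = f(0.210000, 0.069380) = -0.718659
  k3 = f(0.210000, 0.049082) = -0.733680
  k4 = f(0.420000, -0.108145) = -0.850028
  w ← 0.200000 + (0.42/6)·(k1 + 2k2 + 2k3 + k4) = -0.106369
w(0.42) ≈ -0.1064

-0.1064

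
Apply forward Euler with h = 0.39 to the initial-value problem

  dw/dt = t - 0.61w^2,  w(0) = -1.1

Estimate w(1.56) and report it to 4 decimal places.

-2.6380

Euler: w_{n+1} = w_n + h·f(t_n, w_n).
t=0.000000, w=-1.100000: f=-0.738100 → w ← -1.100000 + 0.39·(-0.738100) = -1.387859
t=0.390000, w=-1.387859: f=-0.784953 → w ← -1.387859 + 0.39·(-0.784953) = -1.693991
t=0.780000, w=-1.693991: f=-0.970459 → w ← -1.693991 + 0.39·(-0.970459) = -2.072470
t=1.170000, w=-2.072470: f=-1.450029 → w ← -2.072470 + 0.39·(-1.450029) = -2.637981
w(1.56) ≈ -2.6380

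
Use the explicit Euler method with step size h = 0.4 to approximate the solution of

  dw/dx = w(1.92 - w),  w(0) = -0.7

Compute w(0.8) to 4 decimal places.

Euler: w_{n+1} = w_n + h·f(x_n, w_n).
x=0.000000, w=-0.700000: f=-1.834000 → w ← -0.700000 + 0.4·(-1.834000) = -1.433600
x=0.400000, w=-1.433600: f=-4.807721 → w ← -1.433600 + 0.4·(-4.807721) = -3.356688
w(0.8) ≈ -3.3567

-3.3567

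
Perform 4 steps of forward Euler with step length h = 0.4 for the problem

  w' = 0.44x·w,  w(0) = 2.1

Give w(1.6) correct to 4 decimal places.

3.1059

Euler: w_{n+1} = w_n + h·f(x_n, w_n).
x=0.000000, w=2.100000: f=0.000000 → w ← 2.100000 + 0.4·0.000000 = 2.100000
x=0.400000, w=2.100000: f=0.369600 → w ← 2.100000 + 0.4·0.369600 = 2.247840
x=0.800000, w=2.247840: f=0.791240 → w ← 2.247840 + 0.4·0.791240 = 2.564336
x=1.200000, w=2.564336: f=1.353969 → w ← 2.564336 + 0.4·1.353969 = 3.105924
w(1.6) ≈ 3.1059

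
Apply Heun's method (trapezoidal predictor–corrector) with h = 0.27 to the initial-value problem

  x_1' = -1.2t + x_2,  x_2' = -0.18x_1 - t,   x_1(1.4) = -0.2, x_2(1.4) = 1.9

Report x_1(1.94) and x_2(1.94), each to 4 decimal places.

Heun on (x_1,x_2): k1 = f(t_n, state_n); k2 = f(t_n + h, state_n + h·k1); state_{n+1} = state_n + (h/2)·(k1 + k2).
1.400000: (-0.200000, 1.900000)
  k1 = (0.220000, -1.364000)
  predictor → (-0.140600, 1.531720)
  k2 = (-0.472280, -1.644692)
  → (-0.234058, 1.493827)
1.670000: (-0.234058, 1.493827)
  k1 = (-0.510173, -1.627870)
  predictor → (-0.371805, 1.054302)
  k2 = (-1.273698, -1.873075)
  → (-0.474880, 1.021199)
(x_1(1.94), x_2(1.94)) ≈ (-0.4749, 1.0212)

-0.4749, 1.0212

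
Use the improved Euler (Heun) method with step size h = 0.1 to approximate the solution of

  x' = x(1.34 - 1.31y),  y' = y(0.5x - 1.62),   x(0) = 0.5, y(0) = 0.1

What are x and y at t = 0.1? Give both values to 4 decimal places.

0.5646, 0.0874

Heun on (x,y): k1 = f(t_n, state_n); k2 = f(t_n + h, state_n + h·k1); state_{n+1} = state_n + (h/2)·(k1 + k2).
0.000000: (0.500000, 0.100000)
  k1 = (0.604500, -0.137000)
  predictor → (0.560450, 0.086300)
  k2 = (0.687642, -0.115623)
  → (0.564607, 0.087369)
(x(0.1), y(0.1)) ≈ (0.5646, 0.0874)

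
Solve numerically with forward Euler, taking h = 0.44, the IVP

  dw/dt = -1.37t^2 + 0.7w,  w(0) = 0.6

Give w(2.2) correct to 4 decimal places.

-2.0037

Euler: w_{n+1} = w_n + h·f(t_n, w_n).
t=0.000000, w=0.600000: f=0.420000 → w ← 0.600000 + 0.44·0.420000 = 0.784800
t=0.440000, w=0.784800: f=0.284128 → w ← 0.784800 + 0.44·0.284128 = 0.909816
t=0.880000, w=0.909816: f=-0.424057 → w ← 0.909816 + 0.44·(-0.424057) = 0.723231
t=1.320000, w=0.723231: f=-1.880826 → w ← 0.723231 + 0.44·(-1.880826) = -0.104332
t=1.760000, w=-0.104332: f=-4.316744 → w ← -0.104332 + 0.44·(-4.316744) = -2.003700
w(2.2) ≈ -2.0037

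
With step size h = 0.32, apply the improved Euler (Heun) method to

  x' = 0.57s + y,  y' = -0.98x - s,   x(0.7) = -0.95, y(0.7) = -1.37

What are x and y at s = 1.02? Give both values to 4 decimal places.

-1.2197, -1.2986

Heun on (x,y): k1 = f(s_n, state_n); k2 = f(s_n + h, state_n + h·k1); state_{n+1} = state_n + (h/2)·(k1 + k2).
0.700000: (-0.950000, -1.370000)
  k1 = (-0.971000, 0.231000)
  predictor → (-1.260720, -1.296080)
  k2 = (-0.714680, 0.215506)
  → (-1.219709, -1.298559)
(x(1.02), y(1.02)) ≈ (-1.2197, -1.2986)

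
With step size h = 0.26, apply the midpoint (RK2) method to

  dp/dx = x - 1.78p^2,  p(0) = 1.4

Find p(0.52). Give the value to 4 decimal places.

Midpoint: k1 = f(x_n, p_n); k2 = f(x_n + h/2, p_n + (h/2)·k1); p_{n+1} = p_n + h·k2.
x=0.000000, p=1.400000:
  k1 = f(0.000000, 1.400000) = -3.488800
  k2 = f(0.130000, 0.946456) = -1.464487
  p ← 1.400000 + 0.26·(-1.464487) = 1.019233
x=0.260000, p=1.019233:
  k1 = f(0.260000, 1.019233) = -1.589130
  k2 = f(0.390000, 0.812647) = -0.785502
  p ← 1.019233 + 0.26·(-0.785502) = 0.815003
p(0.52) ≈ 0.8150

0.8150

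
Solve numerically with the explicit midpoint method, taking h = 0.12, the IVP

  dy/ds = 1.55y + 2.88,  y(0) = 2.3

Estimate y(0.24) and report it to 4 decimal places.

4.1625

Midpoint: k1 = f(s_n, y_n); k2 = f(s_n + h/2, y_n + (h/2)·k1); y_{n+1} = y_n + h·k2.
s=0.000000, y=2.300000:
  k1 = f(0.000000, 2.300000) = 6.445000
  k2 = f(0.060000, 2.686700) = 7.044385
  y ← 2.300000 + 0.12·7.044385 = 3.145326
s=0.120000, y=3.145326:
  k1 = f(0.120000, 3.145326) = 7.755256
  k2 = f(0.180000, 3.610642) = 8.476494
  y ← 3.145326 + 0.12·8.476494 = 4.162506
y(0.24) ≈ 4.1625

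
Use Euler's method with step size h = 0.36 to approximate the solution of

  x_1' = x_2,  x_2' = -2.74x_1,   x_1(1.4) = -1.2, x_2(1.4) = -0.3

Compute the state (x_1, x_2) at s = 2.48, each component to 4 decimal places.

-0.2073, 3.1503

Euler on (x_1,x_2): x_1_{n+1} = x_1_n + h·x_1', x_2_{n+1} = x_2_n + h·x_2'.
1.400000: (-1.200000, -0.300000); f=(-0.300000, 3.288000) → (-1.308000, 0.883680)
1.760000: (-1.308000, 0.883680); f=(0.883680, 3.583920) → (-0.989875, 2.173891)
2.120000: (-0.989875, 2.173891); f=(2.173891, 2.712258) → (-0.207274, 3.150304)
(x_1(2.48), x_2(2.48)) ≈ (-0.2073, 3.1503)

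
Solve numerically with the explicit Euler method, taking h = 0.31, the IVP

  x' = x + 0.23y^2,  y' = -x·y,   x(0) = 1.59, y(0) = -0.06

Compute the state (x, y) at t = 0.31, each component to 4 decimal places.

Euler on (x,y): x_{n+1} = x_n + h·x', y_{n+1} = y_n + h·y'.
0.000000: (1.590000, -0.060000); f=(1.590828, 0.095400) → (2.083157, -0.030426)
(x(0.31), y(0.31)) ≈ (2.0832, -0.0304)

2.0832, -0.0304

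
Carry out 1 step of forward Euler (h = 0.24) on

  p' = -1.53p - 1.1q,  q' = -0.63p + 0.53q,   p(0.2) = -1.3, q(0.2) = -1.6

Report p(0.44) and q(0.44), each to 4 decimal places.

-0.4002, -1.6070

Euler on (p,q): p_{n+1} = p_n + h·p', q_{n+1} = q_n + h·q'.
0.200000: (-1.300000, -1.600000); f=(3.749000, -0.029000) → (-0.400240, -1.606960)
(p(0.44), q(0.44)) ≈ (-0.4002, -1.6070)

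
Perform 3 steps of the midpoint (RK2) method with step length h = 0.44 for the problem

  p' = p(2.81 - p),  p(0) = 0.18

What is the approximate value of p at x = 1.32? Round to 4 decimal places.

Midpoint: k1 = f(x_n, p_n); k2 = f(x_n + h/2, p_n + (h/2)·k1); p_{n+1} = p_n + h·k2.
x=0.000000, p=0.180000:
  k1 = f(0.000000, 0.180000) = 0.473400
  k2 = f(0.220000, 0.284148) = 0.717716
  p ← 0.180000 + 0.44·0.717716 = 0.495795
x=0.440000, p=0.495795:
  k1 = f(0.440000, 0.495795) = 1.147371
  k2 = f(0.660000, 0.748217) = 1.542661
  p ← 0.495795 + 0.44·1.542661 = 1.174566
x=0.880000, p=1.174566:
  k1 = f(0.880000, 1.174566) = 1.920925
  k2 = f(1.100000, 1.597169) = 1.937096
  p ← 1.174566 + 0.44·1.937096 = 2.026888
p(1.32) ≈ 2.0269

2.0269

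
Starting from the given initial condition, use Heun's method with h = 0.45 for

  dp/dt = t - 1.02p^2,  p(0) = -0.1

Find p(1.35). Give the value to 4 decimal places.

0.6788

Heun: k1 = f(t_n, p_n); k2 = f(t_n + h, p_n + h·k1); p_{n+1} = p_n + (h/2)·(k1 + k2).
t=0.000000, p=-0.100000:
  k1 = f(0.000000, -0.100000) = -0.010200
  k2 = f(0.450000, -0.104590) = 0.438842
  p ← -0.100000 + (0.45/2)·(-0.010200 + 0.438842) = -0.003556
t=0.450000, p=-0.003556:
  k1 = f(0.450000, -0.003556) = 0.449987
  k2 = f(0.900000, 0.198939) = 0.859632
  p ← -0.003556 + (0.45/2)·(0.449987 + 0.859632) = 0.291109
t=0.900000, p=0.291109:
  k1 = f(0.900000, 0.291109) = 0.813561
  k2 = f(1.350000, 0.657211) = 0.909435
  p ← 0.291109 + (0.45/2)·(0.813561 + 0.909435) = 0.678783
p(1.35) ≈ 0.6788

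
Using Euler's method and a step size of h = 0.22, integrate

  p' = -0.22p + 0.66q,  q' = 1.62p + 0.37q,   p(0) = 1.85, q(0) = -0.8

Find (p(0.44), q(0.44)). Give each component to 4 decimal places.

1.5348, 0.3635

Euler on (p,q): p_{n+1} = p_n + h·p', q_{n+1} = q_n + h·q'.
0.000000: (1.850000, -0.800000); f=(-0.935000, 2.701000) → (1.644300, -0.205780)
0.220000: (1.644300, -0.205780); f=(-0.497561, 2.587627) → (1.534837, 0.363498)
(p(0.44), q(0.44)) ≈ (1.5348, 0.3635)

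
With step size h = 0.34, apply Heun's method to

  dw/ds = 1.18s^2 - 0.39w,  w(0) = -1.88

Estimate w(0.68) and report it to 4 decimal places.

Heun: k1 = f(s_n, w_n); k2 = f(s_n + h, w_n + h·k1); w_{n+1} = w_n + (h/2)·(k1 + k2).
s=0.000000, w=-1.880000:
  k1 = f(0.000000, -1.880000) = 0.733200
  k2 = f(0.340000, -1.630712) = 0.772386
  w ← -1.880000 + (0.34/2)·(0.733200 + 0.772386) = -1.624050
s=0.340000, w=-1.624050:
  k1 = f(0.340000, -1.624050) = 0.769788
  k2 = f(0.680000, -1.362323) = 1.076938
  w ← -1.624050 + (0.34/2)·(0.769788 + 1.076938) = -1.310107
w(0.68) ≈ -1.3101

-1.3101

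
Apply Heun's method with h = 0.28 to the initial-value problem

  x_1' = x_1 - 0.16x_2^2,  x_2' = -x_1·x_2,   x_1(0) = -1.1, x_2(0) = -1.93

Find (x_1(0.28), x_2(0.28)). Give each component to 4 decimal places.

Heun on (x_1,x_2): k1 = f(x_n, state_n); k2 = f(x_n + h, state_n + h·k1); state_{n+1} = state_n + (h/2)·(k1 + k2).
0.000000: (-1.100000, -1.930000)
  k1 = (-1.695984, -2.123000)
  predictor → (-1.574876, -2.524440)
  k2 = (-2.594523, -3.975679)
  → (-1.700671, -2.783815)
(x_1(0.28), x_2(0.28)) ≈ (-1.7007, -2.7838)

-1.7007, -2.7838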